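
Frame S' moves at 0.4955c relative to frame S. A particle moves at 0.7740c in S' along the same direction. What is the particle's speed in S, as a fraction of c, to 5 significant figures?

u ≈ 0.91759c

Relativistic velocity addition: u = (u' + v)/(1 + u'v/c²)
= (0.7740 + 0.4955)/(1 + 0.7740×0.4955) = 1.2695/1.383517 = 0.91759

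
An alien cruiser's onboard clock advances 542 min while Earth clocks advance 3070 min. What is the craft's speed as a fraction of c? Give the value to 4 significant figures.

γ = Δt/τ₀ = 3070/542 = 5.66421
β = √(1 − 1/γ²) = √(1 − 1/5.66421²) = 0.9843

β ≈ 0.9843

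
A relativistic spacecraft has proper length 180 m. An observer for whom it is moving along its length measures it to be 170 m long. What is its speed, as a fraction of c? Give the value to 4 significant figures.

β ≈ 0.3287

γ = L₀/L = 180/170 = 1.05882
β = √(1 − 1/γ²) = 0.3287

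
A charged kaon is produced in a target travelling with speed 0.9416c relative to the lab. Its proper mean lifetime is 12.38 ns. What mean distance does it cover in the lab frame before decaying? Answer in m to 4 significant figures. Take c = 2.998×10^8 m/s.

γ = 1/√(1 − 0.9416²) = 2.96971
Dilated lifetime: Δt = γτ₀ = 2.96971 × 12.38 ns = 36.7650 ns
d = vΔt = 0.9416c × 36.7650 ns = 2.82292×10^8 m/s × 3.67650×10^-8 s = 10.38 m

d ≈ 10.38 m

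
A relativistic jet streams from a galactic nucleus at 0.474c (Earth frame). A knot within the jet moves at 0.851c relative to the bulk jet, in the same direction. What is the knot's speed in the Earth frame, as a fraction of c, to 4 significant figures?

Relativistic velocity addition: u = (u' + v)/(1 + u'v/c²)
= (0.851 + 0.474)/(1 + 0.851×0.474) = 1.325/1.40337 = 0.9442

u ≈ 0.9442c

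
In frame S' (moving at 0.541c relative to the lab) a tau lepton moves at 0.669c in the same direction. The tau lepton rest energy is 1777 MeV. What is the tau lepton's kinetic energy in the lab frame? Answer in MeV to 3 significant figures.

K ≈ 2090 MeV

u_lab = (0.669 + 0.541)/(1 + 0.669×0.541) = 0.888446
γ = 1/√(1 − 0.888446²) = 2.1787
K = (γ − 1)m₀c² = (2.1787 − 1) × 1777 = 1.1787 × 1777 = 2090 MeV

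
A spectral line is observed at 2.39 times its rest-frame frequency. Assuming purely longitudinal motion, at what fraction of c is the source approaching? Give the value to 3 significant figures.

f_obs/f_src = √((1+β)/(1−β)) = 2.39  ⇒  (1+β)/(1−β) = 5.7121
β = |1 − D²|/(1 + D²) = |1 − 5.7121|/(1 + 5.7121) = 0.702

β ≈ 0.702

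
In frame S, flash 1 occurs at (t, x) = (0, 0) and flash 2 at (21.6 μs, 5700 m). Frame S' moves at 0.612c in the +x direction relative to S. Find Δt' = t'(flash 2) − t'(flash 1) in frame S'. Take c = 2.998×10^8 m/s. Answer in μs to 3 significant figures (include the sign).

Δt' ≈ 12.6 μs

γ = 1/√(1 − 0.612²) = 1.2644
Δt' = γ(Δt − vΔx/c²) = 1.2644 × (21.6 μs − 0.612×5700 m / (2.998×10^8 m/s))
= 1.2644 × (9.9642 μs) = 12.6 μs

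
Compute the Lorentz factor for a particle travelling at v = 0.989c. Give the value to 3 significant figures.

γ = 1/√(1 − β²) = 1/√(1 − 0.989²) = 1/√(0.021879) = 6.76

γ ≈ 6.76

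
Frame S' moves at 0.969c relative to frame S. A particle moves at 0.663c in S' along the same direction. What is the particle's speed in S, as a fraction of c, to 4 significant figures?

Relativistic velocity addition: u = (u' + v)/(1 + u'v/c²)
= (0.663 + 0.969)/(1 + 0.663×0.969) = 1.632/1.64245 = 0.9936

u ≈ 0.9936c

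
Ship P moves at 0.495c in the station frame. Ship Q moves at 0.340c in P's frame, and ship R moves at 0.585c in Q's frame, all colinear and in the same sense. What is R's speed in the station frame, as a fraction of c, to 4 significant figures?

Compose boost 2: (0.340 + 0.495)/(1 + 0.340×0.495) = 0.8350/1.16830 = 0.714714
Compose boost 3: (0.585 + 0.714714)/(1 + 0.585×0.714714) = 1.29971/1.41811 = 0.9165

u ≈ 0.9165c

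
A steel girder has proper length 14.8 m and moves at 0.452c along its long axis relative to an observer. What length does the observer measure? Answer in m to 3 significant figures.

L ≈ 13.2 m

γ = 1/√(1 − 0.452²) = 1.1211
Length contraction: L = L₀/γ = 14.8/1.1211 = 13.2 m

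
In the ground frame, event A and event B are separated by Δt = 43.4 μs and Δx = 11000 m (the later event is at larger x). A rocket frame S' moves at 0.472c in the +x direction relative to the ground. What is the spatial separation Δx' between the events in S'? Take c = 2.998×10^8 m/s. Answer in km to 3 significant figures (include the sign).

Δx' ≈ 5.51 km

γ = 1/√(1 − 0.472²) = 1.1343
Δx' = γ(Δx − vΔt) = 1.1343 × (11000 m − 0.472×(2.998×10^8 m/s)×43.4×10^-6 s)
= 1.1343 × (4858.7 m) = 5.51 km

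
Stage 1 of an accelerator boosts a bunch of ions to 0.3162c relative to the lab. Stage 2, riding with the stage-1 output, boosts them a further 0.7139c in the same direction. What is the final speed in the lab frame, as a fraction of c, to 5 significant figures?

u ≈ 0.84039c

Compose boost 2: (0.7139 + 0.3162)/(1 + 0.7139×0.3162) = 1.0301/1.225735 = 0.84039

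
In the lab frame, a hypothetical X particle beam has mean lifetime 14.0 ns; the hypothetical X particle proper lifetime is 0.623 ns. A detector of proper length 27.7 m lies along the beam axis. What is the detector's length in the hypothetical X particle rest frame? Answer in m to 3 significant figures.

Time dilation ⇒ γ = Δt/τ₀ = 14.0/0.623 = 22.472
Length contraction: L = L₀/γ = 27.7/22.472 = 1.23 m

L ≈ 1.23 m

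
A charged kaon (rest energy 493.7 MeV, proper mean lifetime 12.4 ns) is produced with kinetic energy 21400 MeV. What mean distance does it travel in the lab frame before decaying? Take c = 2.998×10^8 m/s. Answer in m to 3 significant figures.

γ = 1 + K/(m₀c²) = 1 + 21400/493.7 = 44.346
β = √(1 − 1/γ²) = 0.99975
Dilated lifetime: γτ₀ = 44.346 × 12.4 ns = 549.89 ns
d = βc·γτ₀ = 0.99975 × (2.998×10^8 m/s) × 5.4989×10^-7 s = 165 m

d ≈ 165 m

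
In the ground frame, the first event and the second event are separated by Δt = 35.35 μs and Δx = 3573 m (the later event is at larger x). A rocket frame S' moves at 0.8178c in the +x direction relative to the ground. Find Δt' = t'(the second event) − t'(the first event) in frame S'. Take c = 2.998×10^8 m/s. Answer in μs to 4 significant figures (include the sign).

γ = 1/√(1 − 0.8178²) = 1.73761
Δt' = γ(Δt − vΔx/c²) = 1.73761 × (35.35 μs − 0.8178×3573 m / (2.998×10^8 m/s))
= 1.73761 × (25.6035 μs) = 44.49 μs

Δt' ≈ 44.49 μs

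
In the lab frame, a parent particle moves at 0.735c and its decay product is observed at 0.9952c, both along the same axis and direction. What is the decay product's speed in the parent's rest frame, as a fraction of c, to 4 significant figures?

Inverse velocity addition: u' = (u − v)/(1 − uv/c²)
= (0.9952 − 0.735)/(1 − 0.9952×0.735) = 0.2602/0.268528 = 0.9690

u' ≈ 0.9690c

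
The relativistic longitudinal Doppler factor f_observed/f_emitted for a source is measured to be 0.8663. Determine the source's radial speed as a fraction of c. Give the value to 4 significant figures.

f_obs/f_src = √((1−β)/(1+β)) = 0.8663  ⇒  (1−β)/(1+β) = 0.750476
β = |1 − D²|/(1 + D²) = |1 − 0.750476|/(1 + 0.750476) = 0.1425

β ≈ 0.1425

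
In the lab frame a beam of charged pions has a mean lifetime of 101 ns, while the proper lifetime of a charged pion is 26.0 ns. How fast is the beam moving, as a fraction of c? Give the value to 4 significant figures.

γ = Δt/τ₀ = 101/26.0 = 3.88462
β = √(1 − 1/γ²) = √(1 − 1/3.88462²) = 0.9663

β ≈ 0.9663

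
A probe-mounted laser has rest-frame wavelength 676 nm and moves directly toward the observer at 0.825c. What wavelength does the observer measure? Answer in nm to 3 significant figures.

Relativistic Doppler: λ_obs = λ_src √((1−β)/(1+β))
= 676 × √(0.17500/1.8250) = 676 × 0.30966 = 209 nm

λ_obs ≈ 209 nm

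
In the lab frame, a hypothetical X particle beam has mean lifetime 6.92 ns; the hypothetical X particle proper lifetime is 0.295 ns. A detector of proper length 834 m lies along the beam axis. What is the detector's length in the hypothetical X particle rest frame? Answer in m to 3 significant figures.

Time dilation ⇒ γ = Δt/τ₀ = 6.92/0.295 = 23.458
Length contraction: L = L₀/γ = 834/23.458 = 35.6 m

L ≈ 35.6 m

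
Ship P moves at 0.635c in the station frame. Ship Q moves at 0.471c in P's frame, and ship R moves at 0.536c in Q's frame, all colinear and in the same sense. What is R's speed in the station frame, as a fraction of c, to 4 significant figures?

u ≈ 0.9526c

Compose boost 2: (0.471 + 0.635)/(1 + 0.471×0.635) = 1.106/1.29909 = 0.851368
Compose boost 3: (0.536 + 0.851368)/(1 + 0.536×0.851368) = 1.38737/1.45633 = 0.9526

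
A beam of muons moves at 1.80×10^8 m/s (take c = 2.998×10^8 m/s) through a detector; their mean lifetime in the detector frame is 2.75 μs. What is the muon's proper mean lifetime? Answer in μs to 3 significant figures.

β = v/c = 1.80×10^8 / 2.998×10^8 = 0.60040
γ = 1/√(1 − 0.60040²) = 1.2505
Proper time: τ₀ = Δt/γ = 2.75/1.2505 = 2.20 μs

τ₀ ≈ 2.20 μs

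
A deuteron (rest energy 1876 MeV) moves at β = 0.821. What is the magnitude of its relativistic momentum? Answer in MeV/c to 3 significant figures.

p ≈ 2700 MeV/c

γ = 1/√(1 − 0.821²) = 1.7515
p = γβm₀c = 1.7515 × 0.821 × 1876 MeV/c = 2700 MeV/c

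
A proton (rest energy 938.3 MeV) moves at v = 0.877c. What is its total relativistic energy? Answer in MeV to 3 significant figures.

E ≈ 1950 MeV

γ = 1/√(1 − 0.877²) = 2.0812
E = γm₀c² = 2.0812 × 938.3 MeV = 1950 MeV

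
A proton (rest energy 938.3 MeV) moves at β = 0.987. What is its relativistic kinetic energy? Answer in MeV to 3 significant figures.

γ = 1/√(1 − 0.987²) = 6.2220
K = (γ − 1)m₀c² = (6.2220 − 1) × 938.3 MeV = 5.2220 × 938.3 MeV = 4900 MeV

K ≈ 4900 MeV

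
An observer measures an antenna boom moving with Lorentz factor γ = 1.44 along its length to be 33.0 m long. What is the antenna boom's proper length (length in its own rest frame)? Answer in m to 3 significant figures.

L₀ ≈ 47.5 m

γ = 1.44 (given)
L₀ = γL = 1.44 × 33.0 = 47.5 m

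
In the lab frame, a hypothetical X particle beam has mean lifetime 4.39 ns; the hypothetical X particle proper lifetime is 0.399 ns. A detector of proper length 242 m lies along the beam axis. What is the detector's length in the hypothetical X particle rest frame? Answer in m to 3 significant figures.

Time dilation ⇒ γ = Δt/τ₀ = 4.39/0.399 = 11.003
Length contraction: L = L₀/γ = 242/11.003 = 22.0 m

L ≈ 22.0 m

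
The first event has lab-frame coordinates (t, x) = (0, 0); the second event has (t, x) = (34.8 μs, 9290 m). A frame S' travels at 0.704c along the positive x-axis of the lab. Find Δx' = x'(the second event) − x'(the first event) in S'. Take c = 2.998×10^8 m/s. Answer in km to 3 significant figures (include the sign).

Δx' ≈ 2.74 km

γ = 1/√(1 − 0.704²) = 1.4081
Δx' = γ(Δx − vΔt) = 1.4081 × (9290 m − 0.704×(2.998×10^8 m/s)×34.8×10^-6 s)
= 1.4081 × (1945.1 m) = 2.74 km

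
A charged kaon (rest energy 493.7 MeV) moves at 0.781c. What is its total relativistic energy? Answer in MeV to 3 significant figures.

E ≈ 791 MeV

γ = 1/√(1 − 0.781²) = 1.6012
E = γm₀c² = 1.6012 × 493.7 MeV = 791 MeV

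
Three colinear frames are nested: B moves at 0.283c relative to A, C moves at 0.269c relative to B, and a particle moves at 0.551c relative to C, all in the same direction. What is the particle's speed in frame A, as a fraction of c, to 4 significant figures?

Compose boost 2: (0.269 + 0.283)/(1 + 0.269×0.283) = 0.5520/1.07613 = 0.512951
Compose boost 3: (0.551 + 0.512951)/(1 + 0.551×0.512951) = 1.06395/1.28264 = 0.8295

u ≈ 0.8295c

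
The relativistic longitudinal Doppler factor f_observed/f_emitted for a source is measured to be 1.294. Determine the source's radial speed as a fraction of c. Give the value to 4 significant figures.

β ≈ 0.2522

f_obs/f_src = √((1+β)/(1−β)) = 1.294  ⇒  (1+β)/(1−β) = 1.67444
β = |1 − D²|/(1 + D²) = |1 − 1.67444|/(1 + 1.67444) = 0.2522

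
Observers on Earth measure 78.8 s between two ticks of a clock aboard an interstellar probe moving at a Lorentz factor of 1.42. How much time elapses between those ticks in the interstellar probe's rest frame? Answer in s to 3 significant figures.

γ = 1.42 (given)
Proper time: τ₀ = Δt/γ = 78.8/1.42 = 55.5 s

τ₀ ≈ 55.5 s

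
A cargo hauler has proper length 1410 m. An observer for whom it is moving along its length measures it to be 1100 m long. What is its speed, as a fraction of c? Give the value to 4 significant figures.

γ = L₀/L = 1410/1100 = 1.28182
β = √(1 − 1/γ²) = 0.6256

β ≈ 0.6256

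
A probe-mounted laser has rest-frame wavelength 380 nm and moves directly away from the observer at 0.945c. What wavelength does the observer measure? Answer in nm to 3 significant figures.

λ_obs ≈ 2260 nm

Relativistic Doppler: λ_obs = λ_src √((1+β)/(1−β))
= 380 × √(1.9450/0.055000) = 380 × 5.9467 = 2260 nm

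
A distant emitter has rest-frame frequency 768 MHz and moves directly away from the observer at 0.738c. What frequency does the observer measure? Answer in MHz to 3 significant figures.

Relativistic Doppler: f_obs = f_src √((1−β)/(1+β))
= 768 × √(0.26200/1.7380) = 768 × 0.38826 = 298 MHz

f_obs ≈ 298 MHz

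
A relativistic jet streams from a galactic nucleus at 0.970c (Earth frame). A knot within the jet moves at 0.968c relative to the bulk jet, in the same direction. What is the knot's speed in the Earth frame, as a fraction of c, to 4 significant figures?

Relativistic velocity addition: u = (u' + v)/(1 + u'v/c²)
= (0.968 + 0.970)/(1 + 0.968×0.970) = 1.938/1.93896 = 0.9995

u ≈ 0.9995c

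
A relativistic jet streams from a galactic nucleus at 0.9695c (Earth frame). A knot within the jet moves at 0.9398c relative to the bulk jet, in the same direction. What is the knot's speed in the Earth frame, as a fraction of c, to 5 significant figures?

u ≈ 0.99904c

Relativistic velocity addition: u = (u' + v)/(1 + u'v/c²)
= (0.9398 + 0.9695)/(1 + 0.9398×0.9695) = 1.9093/1.911136 = 0.99904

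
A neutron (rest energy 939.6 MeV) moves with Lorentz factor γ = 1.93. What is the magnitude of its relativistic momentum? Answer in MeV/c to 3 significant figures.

β = √(1 − 1/γ²) = √(1 − 1/1.93²) = 0.85530
p = γβm₀c = 1.93 × 0.85530 × 939.6 MeV/c = 1550 MeV/c

p ≈ 1550 MeV/c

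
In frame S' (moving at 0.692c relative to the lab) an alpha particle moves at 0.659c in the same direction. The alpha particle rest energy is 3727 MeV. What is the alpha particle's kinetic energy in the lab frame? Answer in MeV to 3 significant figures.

u_lab = (0.659 + 0.692)/(1 + 0.659×0.692) = 0.927867
γ = 1/√(1 − 0.927867²) = 2.6816
K = (γ − 1)m₀c² = (2.6816 − 1) × 3727 = 1.6816 × 3727 = 6270 MeV

K ≈ 6270 MeV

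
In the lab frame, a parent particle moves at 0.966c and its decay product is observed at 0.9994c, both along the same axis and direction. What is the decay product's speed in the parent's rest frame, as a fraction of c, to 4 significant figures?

Inverse velocity addition: u' = (u − v)/(1 − uv/c²)
= (0.9994 − 0.966)/(1 − 0.9994×0.966) = 0.03340/0.0345796 = 0.9659

u' ≈ 0.9659c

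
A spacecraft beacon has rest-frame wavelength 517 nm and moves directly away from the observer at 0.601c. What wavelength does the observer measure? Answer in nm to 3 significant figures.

Relativistic Doppler: λ_obs = λ_src √((1+β)/(1−β))
= 517 × √(1.6010/0.39900) = 517 × 2.0031 = 1040 nm

λ_obs ≈ 1040 nm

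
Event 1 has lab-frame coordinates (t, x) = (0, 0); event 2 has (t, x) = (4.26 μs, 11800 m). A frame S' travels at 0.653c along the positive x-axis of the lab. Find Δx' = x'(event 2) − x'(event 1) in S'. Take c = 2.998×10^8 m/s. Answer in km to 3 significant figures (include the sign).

γ = 1/√(1 − 0.653²) = 1.3204
Δx' = γ(Δx − vΔt) = 1.3204 × (11800 m − 0.653×(2.998×10^8 m/s)×4.26×10^-6 s)
= 1.3204 × (10966 m) = 14.5 km

Δx' ≈ 14.5 km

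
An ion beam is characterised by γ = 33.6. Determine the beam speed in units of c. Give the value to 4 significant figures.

β = √(1 − 1/γ²) = √(1 − 1/33.6²) = √(0.999114) = 0.9996

β ≈ 0.9996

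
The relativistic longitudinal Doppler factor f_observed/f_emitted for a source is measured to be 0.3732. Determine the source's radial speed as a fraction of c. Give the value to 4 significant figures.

β ≈ 0.7555

f_obs/f_src = √((1−β)/(1+β)) = 0.3732  ⇒  (1−β)/(1+β) = 0.139278
β = |1 − D²|/(1 + D²) = |1 − 0.139278|/(1 + 0.139278) = 0.7555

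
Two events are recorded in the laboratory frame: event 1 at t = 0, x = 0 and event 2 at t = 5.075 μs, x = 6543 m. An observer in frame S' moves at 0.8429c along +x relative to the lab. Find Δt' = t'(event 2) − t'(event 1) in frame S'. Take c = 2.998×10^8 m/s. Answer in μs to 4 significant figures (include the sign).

Δt' ≈ -24.76 μs

γ = 1/√(1 − 0.8429²) = 1.85849
Δt' = γ(Δt − vΔx/c²) = 1.85849 × (5.075 μs − 0.8429×6543 m / (2.998×10^8 m/s))
= 1.85849 × (-13.3209 μs) = -24.76 μs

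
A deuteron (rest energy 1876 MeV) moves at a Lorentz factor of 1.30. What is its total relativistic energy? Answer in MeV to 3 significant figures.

E ≈ 2440 MeV

γ = 1.30 (given)
E = γm₀c² = 1.30 × 1876 MeV = 2440 MeV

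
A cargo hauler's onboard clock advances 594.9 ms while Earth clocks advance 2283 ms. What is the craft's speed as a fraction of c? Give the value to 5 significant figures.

γ = Δt/τ₀ = 2283/594.9 = 3.837620
β = √(1 − 1/γ²) = √(1 − 1/3.837620²) = 0.96545

β ≈ 0.96545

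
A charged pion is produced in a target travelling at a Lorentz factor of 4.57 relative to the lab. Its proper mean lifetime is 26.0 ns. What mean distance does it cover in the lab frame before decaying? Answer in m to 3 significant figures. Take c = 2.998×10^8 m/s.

d ≈ 34.8 m

β = √(1 − 1/γ²) = √(1 − 1/4.57²) = 0.97577
Dilated lifetime: Δt = γτ₀ = 4.57 × 26.0 ns = 118.82 ns
d = vΔt = 0.97577c × 118.82 ns = 2.9253×10^8 m/s × 1.1882×10^-7 s = 34.8 m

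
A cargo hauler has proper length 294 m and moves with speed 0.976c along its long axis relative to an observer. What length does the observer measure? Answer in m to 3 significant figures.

L ≈ 64.0 m

γ = 1/√(1 − 0.976²) = 4.5920
Length contraction: L = L₀/γ = 294/4.5920 = 64.0 m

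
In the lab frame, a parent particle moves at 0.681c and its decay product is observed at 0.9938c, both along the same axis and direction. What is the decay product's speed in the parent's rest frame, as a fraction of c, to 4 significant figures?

Inverse velocity addition: u' = (u − v)/(1 − uv/c²)
= (0.9938 − 0.681)/(1 − 0.9938×0.681) = 0.3128/0.323222 = 0.9678

u' ≈ 0.9678c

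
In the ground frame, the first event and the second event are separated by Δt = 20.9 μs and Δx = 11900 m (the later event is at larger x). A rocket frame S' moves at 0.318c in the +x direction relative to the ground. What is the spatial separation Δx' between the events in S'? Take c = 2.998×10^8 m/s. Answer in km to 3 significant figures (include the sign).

Δx' ≈ 10.4 km

γ = 1/√(1 − 0.318²) = 1.0548
Δx' = γ(Δx − vΔt) = 1.0548 × (11900 m − 0.318×(2.998×10^8 m/s)×20.9×10^-6 s)
= 1.0548 × (9907.5 m) = 10.4 km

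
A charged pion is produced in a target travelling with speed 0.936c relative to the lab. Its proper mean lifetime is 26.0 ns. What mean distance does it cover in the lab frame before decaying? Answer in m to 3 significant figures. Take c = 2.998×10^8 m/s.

d ≈ 20.7 m

γ = 1/√(1 − 0.936²) = 2.8409
Dilated lifetime: Δt = γτ₀ = 2.8409 × 26.0 ns = 73.864 ns
d = vΔt = 0.936c × 73.864 ns = 2.8061×10^8 m/s × 7.3864×10^-8 s = 20.7 m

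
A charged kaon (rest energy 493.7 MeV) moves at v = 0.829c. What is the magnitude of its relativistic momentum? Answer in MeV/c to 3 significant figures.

γ = 1/√(1 − 0.829²) = 1.7881
p = γβm₀c = 1.7881 × 0.829 × 493.7 MeV/c = 732 MeV/c

p ≈ 732 MeV/c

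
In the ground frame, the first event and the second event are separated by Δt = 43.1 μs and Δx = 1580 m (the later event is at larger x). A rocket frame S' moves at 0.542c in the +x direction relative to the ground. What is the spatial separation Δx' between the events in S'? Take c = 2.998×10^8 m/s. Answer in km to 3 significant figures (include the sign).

γ = 1/√(1 − 0.542²) = 1.1899
Δx' = γ(Δx − vΔt) = 1.1899 × (1580 m − 0.542×(2.998×10^8 m/s)×43.1×10^-6 s)
= 1.1899 × (-5423.4 m) = -6.45 km

Δx' ≈ -6.45 km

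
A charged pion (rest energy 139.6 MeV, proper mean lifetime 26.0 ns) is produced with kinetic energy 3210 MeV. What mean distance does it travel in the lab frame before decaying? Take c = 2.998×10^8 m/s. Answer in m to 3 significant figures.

d ≈ 187 m

γ = 1 + K/(m₀c²) = 1 + 3210/139.6 = 23.994
β = √(1 − 1/γ²) = 0.99913
Dilated lifetime: γτ₀ = 23.994 × 26.0 ns = 623.85 ns
d = βc·γτ₀ = 0.99913 × (2.998×10^8 m/s) × 6.2385×10^-7 s = 187 m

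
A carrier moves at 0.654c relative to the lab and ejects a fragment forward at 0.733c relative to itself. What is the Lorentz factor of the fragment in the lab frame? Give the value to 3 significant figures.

γ ≈ 2.87

u_lab = (0.733 + 0.654)/(1 + 0.733×0.654) = 1.387/1.47938 = 0.937554
γ = 1/√(1 − 0.937554²) = 2.87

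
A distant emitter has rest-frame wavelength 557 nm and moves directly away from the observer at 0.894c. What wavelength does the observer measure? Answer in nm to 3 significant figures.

λ_obs ≈ 2350 nm

Relativistic Doppler: λ_obs = λ_src √((1+β)/(1−β))
= 557 × √(1.8940/0.10600) = 557 × 4.2270 = 2350 nm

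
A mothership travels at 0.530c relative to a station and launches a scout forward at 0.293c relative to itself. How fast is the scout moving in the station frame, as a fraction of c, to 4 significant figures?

Compose boost 2: (0.293 + 0.530)/(1 + 0.293×0.530) = 0.8230/1.15529 = 0.7124

u ≈ 0.7124c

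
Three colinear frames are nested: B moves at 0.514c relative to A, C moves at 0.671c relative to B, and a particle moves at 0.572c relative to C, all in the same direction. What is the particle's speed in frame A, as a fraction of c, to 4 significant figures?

u ≈ 0.9662c

Compose boost 2: (0.671 + 0.514)/(1 + 0.671×0.514) = 1.185/1.34489 = 0.881110
Compose boost 3: (0.572 + 0.881110)/(1 + 0.572×0.881110) = 1.45311/1.50400 = 0.9662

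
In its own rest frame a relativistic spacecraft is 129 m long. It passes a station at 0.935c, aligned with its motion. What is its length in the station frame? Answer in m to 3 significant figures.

γ = 1/√(1 − 0.935²) = 2.8197
Length contraction: L = L₀/γ = 129/2.8197 = 45.7 m

L ≈ 45.7 m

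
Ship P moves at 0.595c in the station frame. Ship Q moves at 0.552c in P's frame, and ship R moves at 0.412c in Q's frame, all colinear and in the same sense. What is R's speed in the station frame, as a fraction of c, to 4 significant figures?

Compose boost 2: (0.552 + 0.595)/(1 + 0.552×0.595) = 1.147/1.32844 = 0.863419
Compose boost 3: (0.412 + 0.863419)/(1 + 0.412×0.863419) = 1.27542/1.35573 = 0.9408

u ≈ 0.9408c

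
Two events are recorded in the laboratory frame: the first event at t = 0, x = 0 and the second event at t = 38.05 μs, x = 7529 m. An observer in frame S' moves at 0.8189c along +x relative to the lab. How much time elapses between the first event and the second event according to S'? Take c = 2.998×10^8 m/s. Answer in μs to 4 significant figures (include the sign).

Δt' ≈ 30.46 μs

γ = 1/√(1 − 0.8189²) = 1.74235
Δt' = γ(Δt − vΔx/c²) = 1.74235 × (38.05 μs − 0.8189×7529 m / (2.998×10^8 m/s))
= 1.74235 × (17.4846 μs) = 30.46 μs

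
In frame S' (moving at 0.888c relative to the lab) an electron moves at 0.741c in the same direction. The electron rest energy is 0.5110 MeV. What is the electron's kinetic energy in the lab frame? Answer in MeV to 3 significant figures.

K ≈ 2.23 MeV

u_lab = (0.741 + 0.888)/(1 + 0.741×0.888) = 0.982504
γ = 1/√(1 − 0.982504²) = 5.3694
K = (γ − 1)m₀c² = (5.3694 − 1) × 0.5110 = 4.3694 × 0.5110 = 2.23 MeV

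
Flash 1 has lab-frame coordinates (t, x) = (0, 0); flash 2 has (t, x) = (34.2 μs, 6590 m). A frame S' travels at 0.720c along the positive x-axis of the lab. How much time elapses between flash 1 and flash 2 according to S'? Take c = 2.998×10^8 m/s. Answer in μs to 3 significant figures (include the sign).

Δt' ≈ 26.5 μs

γ = 1/√(1 − 0.720²) = 1.4410
Δt' = γ(Δt − vΔx/c²) = 1.4410 × (34.2 μs − 0.720×6590 m / (2.998×10^8 m/s))
= 1.4410 × (18.373 μs) = 26.5 μs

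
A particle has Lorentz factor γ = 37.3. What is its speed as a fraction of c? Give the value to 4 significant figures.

β = √(1 − 1/γ²) = √(1 − 1/37.3²) = √(0.999281) = 0.9996

β ≈ 0.9996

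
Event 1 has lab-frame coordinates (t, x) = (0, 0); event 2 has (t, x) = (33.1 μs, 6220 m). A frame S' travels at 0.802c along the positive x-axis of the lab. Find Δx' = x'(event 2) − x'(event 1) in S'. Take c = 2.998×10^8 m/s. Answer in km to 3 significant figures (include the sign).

Δx' ≈ -2.91 km

γ = 1/√(1 − 0.802²) = 1.6741
Δx' = γ(Δx − vΔt) = 1.6741 × (6220 m − 0.802×(2.998×10^8 m/s)×33.1×10^-6 s)
= 1.6741 × (-1738.6 m) = -2.91 km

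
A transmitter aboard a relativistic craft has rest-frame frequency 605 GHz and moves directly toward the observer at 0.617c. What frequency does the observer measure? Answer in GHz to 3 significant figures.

Relativistic Doppler: f_obs = f_src √((1+β)/(1−β))
= 605 × √(1.6170/0.38300) = 605 × 2.0547 = 1240 GHz

f_obs ≈ 1240 GHz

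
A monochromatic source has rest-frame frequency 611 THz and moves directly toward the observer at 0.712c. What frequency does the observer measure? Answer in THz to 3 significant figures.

f_obs ≈ 1490 THz

Relativistic Doppler: f_obs = f_src √((1+β)/(1−β))
= 611 × √(1.7120/0.28800) = 611 × 2.4381 = 1490 THz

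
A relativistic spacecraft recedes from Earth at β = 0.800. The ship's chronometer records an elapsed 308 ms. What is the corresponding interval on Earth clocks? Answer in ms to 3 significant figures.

γ = 1/√(1 − 0.800²) = 1.6667
Time dilation: Δt = γτ₀ = 1.6667 × 308 ms = 513 ms

Δt ≈ 513 ms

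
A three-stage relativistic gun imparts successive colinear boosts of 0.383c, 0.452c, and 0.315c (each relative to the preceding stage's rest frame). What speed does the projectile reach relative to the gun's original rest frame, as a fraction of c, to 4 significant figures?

u ≈ 0.8387c

Compose boost 2: (0.452 + 0.383)/(1 + 0.452×0.383) = 0.8350/1.17312 = 0.711780
Compose boost 3: (0.315 + 0.711780)/(1 + 0.315×0.711780) = 1.02678/1.22421 = 0.8387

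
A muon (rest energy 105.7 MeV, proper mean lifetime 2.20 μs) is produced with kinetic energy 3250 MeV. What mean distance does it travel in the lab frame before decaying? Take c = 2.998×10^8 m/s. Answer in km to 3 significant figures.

d ≈ 20.9 km

γ = 1 + K/(m₀c²) = 1 + 3250/105.7 = 31.747
β = √(1 − 1/γ²) = 0.99950
Dilated lifetime: γτ₀ = 31.747 × 2.20 μs = 69.844 μs
d = βc·γτ₀ = 0.99950 × (2.998×10^8 m/s) × 6.9844×10^-5 s = 20.9 km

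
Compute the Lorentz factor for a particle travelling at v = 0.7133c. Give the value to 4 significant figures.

γ = 1/√(1 − β²) = 1/√(1 − 0.7133²) = 1/√(0.491203) = 1.427

γ ≈ 1.427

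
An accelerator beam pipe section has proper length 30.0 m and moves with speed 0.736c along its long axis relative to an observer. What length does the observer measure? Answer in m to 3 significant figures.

L ≈ 20.3 m

γ = 1/√(1 − 0.736²) = 1.4771
Length contraction: L = L₀/γ = 30.0/1.4771 = 20.3 m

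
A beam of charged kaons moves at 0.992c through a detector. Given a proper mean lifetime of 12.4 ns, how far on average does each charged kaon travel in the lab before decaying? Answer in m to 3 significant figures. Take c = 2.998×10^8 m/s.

d ≈ 29.2 m

γ = 1/√(1 − 0.992²) = 7.9216
Dilated lifetime: Δt = γτ₀ = 7.9216 × 12.4 ns = 98.227 ns
d = vΔt = 0.992c × 98.227 ns = 2.9740×10^8 m/s × 9.8227×10^-8 s = 29.2 m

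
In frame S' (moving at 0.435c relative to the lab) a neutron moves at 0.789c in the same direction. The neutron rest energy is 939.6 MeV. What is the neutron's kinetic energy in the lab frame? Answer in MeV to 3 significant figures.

u_lab = (0.789 + 0.435)/(1 + 0.789×0.435) = 0.911247
γ = 1/√(1 − 0.911247²) = 2.4280
K = (γ − 1)m₀c² = (2.4280 − 1) × 939.6 = 1.4280 × 939.6 = 1340 MeV

K ≈ 1340 MeV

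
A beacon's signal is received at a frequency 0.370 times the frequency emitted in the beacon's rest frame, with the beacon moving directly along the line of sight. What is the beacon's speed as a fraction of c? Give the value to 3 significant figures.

β ≈ 0.759

f_obs/f_src = √((1−β)/(1+β)) = 0.370  ⇒  (1−β)/(1+β) = 0.13690
β = |1 − D²|/(1 + D²) = |1 − 0.13690|/(1 + 0.13690) = 0.759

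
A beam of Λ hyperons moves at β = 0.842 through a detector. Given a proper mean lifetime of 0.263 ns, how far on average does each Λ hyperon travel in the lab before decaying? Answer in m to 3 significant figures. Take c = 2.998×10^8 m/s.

γ = 1/√(1 − 0.842²) = 1.8536
Dilated lifetime: Δt = γτ₀ = 1.8536 × 0.263 ns = 0.48751 ns
d = vΔt = 0.842c × 0.48751 ns = 2.5243×10^8 m/s × 4.8751×10^-10 s = 0.123 m

d ≈ 0.123 m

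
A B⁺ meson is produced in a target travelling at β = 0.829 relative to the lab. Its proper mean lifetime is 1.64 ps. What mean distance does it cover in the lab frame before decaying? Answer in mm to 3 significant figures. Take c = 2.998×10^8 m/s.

d ≈ 0.729 mm

γ = 1/√(1 − 0.829²) = 1.7881
Dilated lifetime: Δt = γτ₀ = 1.7881 × 1.64 ps = 2.9325 ps
d = vΔt = 0.829c × 2.9325 ps = 2.4853×10^8 m/s × 2.9325×10^-12 s = 0.729 mm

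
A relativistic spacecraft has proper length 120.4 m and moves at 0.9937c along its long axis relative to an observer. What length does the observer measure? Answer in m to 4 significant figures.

L ≈ 13.49 m

γ = 1/√(1 − 0.9937²) = 8.92277
Length contraction: L = L₀/γ = 120.4/8.92277 = 13.49 m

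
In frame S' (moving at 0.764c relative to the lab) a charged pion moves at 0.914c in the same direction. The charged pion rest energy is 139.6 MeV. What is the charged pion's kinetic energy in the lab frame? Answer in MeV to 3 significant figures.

u_lab = (0.914 + 0.764)/(1 + 0.914×0.764) = 0.988049
γ = 1/√(1 − 0.988049²) = 6.4877
K = (γ − 1)m₀c² = (6.4877 − 1) × 139.6 = 5.4877 × 139.6 = 766 MeV

K ≈ 766 MeV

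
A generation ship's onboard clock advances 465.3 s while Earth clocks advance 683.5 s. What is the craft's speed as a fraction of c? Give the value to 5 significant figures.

β ≈ 0.73251

γ = Δt/τ₀ = 683.5/465.3 = 1.468945
β = √(1 − 1/γ²) = √(1 − 1/1.468945²) = 0.73251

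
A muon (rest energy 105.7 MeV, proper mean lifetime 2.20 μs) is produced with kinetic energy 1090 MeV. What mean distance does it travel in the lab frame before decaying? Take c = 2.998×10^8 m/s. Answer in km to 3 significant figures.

d ≈ 7.43 km

γ = 1 + K/(m₀c²) = 1 + 1090/105.7 = 11.312
β = √(1 − 1/γ²) = 0.99609
Dilated lifetime: γτ₀ = 11.312 × 2.20 μs = 24.887 μs
d = βc·γτ₀ = 0.99609 × (2.998×10^8 m/s) × 2.4887×10^-5 s = 7.43 km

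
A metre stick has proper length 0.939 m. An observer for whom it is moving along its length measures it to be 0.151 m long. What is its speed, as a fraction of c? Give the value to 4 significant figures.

β ≈ 0.9870

γ = L₀/L = 0.939/0.151 = 6.21854
β = √(1 − 1/γ²) = 0.9870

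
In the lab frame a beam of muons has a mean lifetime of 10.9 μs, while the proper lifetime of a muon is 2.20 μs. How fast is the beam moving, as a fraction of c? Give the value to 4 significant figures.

β ≈ 0.9794

γ = Δt/τ₀ = 10.9/2.20 = 4.95455
β = √(1 − 1/γ²) = √(1 − 1/4.95455²) = 0.9794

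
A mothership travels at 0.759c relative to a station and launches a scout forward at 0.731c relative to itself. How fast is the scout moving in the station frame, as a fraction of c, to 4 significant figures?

u ≈ 0.9583c

Compose boost 2: (0.731 + 0.759)/(1 + 0.731×0.759) = 1.490/1.55483 = 0.9583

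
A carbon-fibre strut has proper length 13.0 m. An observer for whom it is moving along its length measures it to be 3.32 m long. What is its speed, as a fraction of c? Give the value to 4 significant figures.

β ≈ 0.9668

γ = L₀/L = 13.0/3.32 = 3.91566
β = √(1 − 1/γ²) = 0.9668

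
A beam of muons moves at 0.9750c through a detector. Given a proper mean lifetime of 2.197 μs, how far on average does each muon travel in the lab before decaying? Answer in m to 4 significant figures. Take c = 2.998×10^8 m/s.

d ≈ 2890 m

γ = 1/√(1 − 0.9750²) = 4.50035
Dilated lifetime: Δt = γτ₀ = 4.50035 × 2.197 μs = 9.88727 μs
d = vΔt = 0.9750c × 9.88727 μs = 2.92305×10^8 m/s × 9.88727×10^-6 s = 2890 m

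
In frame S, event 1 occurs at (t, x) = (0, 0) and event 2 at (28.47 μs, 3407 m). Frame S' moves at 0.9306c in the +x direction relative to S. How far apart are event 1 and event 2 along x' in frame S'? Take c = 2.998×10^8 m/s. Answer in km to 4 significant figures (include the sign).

Δx' ≈ -12.39 km

γ = 1/√(1 − 0.9306²) = 2.73196
Δx' = γ(Δx − vΔt) = 2.73196 × (3407 m − 0.9306×(2.998×10^8 m/s)×28.47×10^-6 s)
= 2.73196 × (-4535.96 m) = -12.39 km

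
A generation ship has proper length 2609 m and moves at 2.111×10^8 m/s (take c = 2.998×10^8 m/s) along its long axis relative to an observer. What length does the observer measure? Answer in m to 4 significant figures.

β = v/c = 2.111×10^8 / 2.998×10^8 = 0.704136
γ = 1/√(1 − 0.704136²) = 1.40832
Length contraction: L = L₀/γ = 2609/1.40832 = 1853 m

L ≈ 1853 m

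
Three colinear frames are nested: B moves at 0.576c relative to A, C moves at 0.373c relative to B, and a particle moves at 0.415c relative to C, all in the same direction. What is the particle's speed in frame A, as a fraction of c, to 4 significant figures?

Compose boost 2: (0.373 + 0.576)/(1 + 0.373×0.576) = 0.9490/1.21485 = 0.781168
Compose boost 3: (0.415 + 0.781168)/(1 + 0.415×0.781168) = 1.19617/1.32418 = 0.9033

u ≈ 0.9033c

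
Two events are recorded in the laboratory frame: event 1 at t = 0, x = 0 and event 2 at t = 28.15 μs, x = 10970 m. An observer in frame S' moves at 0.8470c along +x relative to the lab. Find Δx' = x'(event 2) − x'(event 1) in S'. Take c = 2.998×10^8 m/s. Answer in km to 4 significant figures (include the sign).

Δx' ≈ 7.189 km

γ = 1/√(1 − 0.8470²) = 1.88114
Δx' = γ(Δx − vΔt) = 1.88114 × (10970 m − 0.8470×(2.998×10^8 m/s)×28.15×10^-6 s)
= 1.88114 × (3821.85 m) = 7.189 km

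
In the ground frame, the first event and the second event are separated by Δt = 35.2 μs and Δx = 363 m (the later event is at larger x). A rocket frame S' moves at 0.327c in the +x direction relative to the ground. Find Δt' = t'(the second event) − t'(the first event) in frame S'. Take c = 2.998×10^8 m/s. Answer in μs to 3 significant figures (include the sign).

Δt' ≈ 36.8 μs

γ = 1/√(1 − 0.327²) = 1.0582
Δt' = γ(Δt − vΔx/c²) = 1.0582 × (35.2 μs − 0.327×363 m / (2.998×10^8 m/s))
= 1.0582 × (34.804 μs) = 36.8 μs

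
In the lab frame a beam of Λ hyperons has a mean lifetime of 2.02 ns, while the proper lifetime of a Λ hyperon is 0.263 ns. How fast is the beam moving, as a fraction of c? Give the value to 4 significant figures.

β ≈ 0.9915

γ = Δt/τ₀ = 2.02/0.263 = 7.68061
β = √(1 − 1/γ²) = √(1 − 1/7.68061²) = 0.9915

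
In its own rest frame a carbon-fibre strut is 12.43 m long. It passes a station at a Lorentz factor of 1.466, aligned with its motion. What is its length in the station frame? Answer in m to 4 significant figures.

L ≈ 8.479 m

γ = 1.466 (given)
Length contraction: L = L₀/γ = 12.43/1.466 = 8.479 m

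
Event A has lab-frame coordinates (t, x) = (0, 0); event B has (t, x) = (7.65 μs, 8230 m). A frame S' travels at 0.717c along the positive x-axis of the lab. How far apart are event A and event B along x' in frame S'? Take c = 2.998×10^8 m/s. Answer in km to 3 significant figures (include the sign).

Δx' ≈ 9.45 km

γ = 1/√(1 − 0.717²) = 1.4346
Δx' = γ(Δx − vΔt) = 1.4346 × (8230 m − 0.717×(2.998×10^8 m/s)×7.65×10^-6 s)
= 1.4346 × (6585.6 m) = 9.45 km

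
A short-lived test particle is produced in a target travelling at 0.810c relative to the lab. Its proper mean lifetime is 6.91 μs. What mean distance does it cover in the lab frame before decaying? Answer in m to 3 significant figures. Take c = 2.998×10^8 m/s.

d ≈ 2860 m

γ = 1/√(1 − 0.810²) = 1.7052
Dilated lifetime: Δt = γτ₀ = 1.7052 × 6.91 μs = 11.783 μs
d = vΔt = 0.810c × 11.783 μs = 2.4284×10^8 m/s × 1.1783×10^-5 s = 2860 m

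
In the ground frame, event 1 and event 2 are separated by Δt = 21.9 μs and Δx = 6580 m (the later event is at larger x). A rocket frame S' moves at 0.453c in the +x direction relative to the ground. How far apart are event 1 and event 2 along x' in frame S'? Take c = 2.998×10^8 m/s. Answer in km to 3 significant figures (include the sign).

Δx' ≈ 4.04 km

γ = 1/√(1 − 0.453²) = 1.1217
Δx' = γ(Δx − vΔt) = 1.1217 × (6580 m − 0.453×(2.998×10^8 m/s)×21.9×10^-6 s)
= 1.1217 × (3605.8 m) = 4.04 km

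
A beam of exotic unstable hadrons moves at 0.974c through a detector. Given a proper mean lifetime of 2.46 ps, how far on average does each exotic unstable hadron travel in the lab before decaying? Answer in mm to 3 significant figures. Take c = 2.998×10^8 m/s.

γ = 1/√(1 − 0.974²) = 4.4141
Dilated lifetime: Δt = γτ₀ = 4.4141 × 2.46 ps = 10.859 ps
d = vΔt = 0.974c × 10.859 ps = 2.9201×10^8 m/s × 1.0859×10^-11 s = 3.17 mm

d ≈ 3.17 mm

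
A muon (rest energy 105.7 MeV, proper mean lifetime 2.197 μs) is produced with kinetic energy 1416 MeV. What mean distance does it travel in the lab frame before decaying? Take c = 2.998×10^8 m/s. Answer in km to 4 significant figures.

d ≈ 9.459 km

γ = 1 + K/(m₀c²) = 1 + 1416/105.7 = 14.3964
β = √(1 − 1/γ²) = 0.997585
Dilated lifetime: γτ₀ = 14.3964 × 2.197 μs = 31.6289 μs
d = βc·γτ₀ = 0.997585 × (2.998×10^8 m/s) × 3.16289×10^-5 s = 9.459 km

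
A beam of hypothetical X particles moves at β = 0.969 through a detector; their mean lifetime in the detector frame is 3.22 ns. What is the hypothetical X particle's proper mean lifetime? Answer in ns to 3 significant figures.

τ₀ ≈ 0.796 ns

γ = 1/√(1 − 0.969²) = 4.0476
Proper time: τ₀ = Δt/γ = 3.22/4.0476 = 0.796 ns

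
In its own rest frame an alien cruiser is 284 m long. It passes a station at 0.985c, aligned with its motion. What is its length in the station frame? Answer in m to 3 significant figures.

L ≈ 49.0 m

γ = 1/√(1 − 0.985²) = 5.7953
Length contraction: L = L₀/γ = 284/5.7953 = 49.0 m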